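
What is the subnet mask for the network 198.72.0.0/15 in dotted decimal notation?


/15 means 15 network bits, 17 host bits
Binary: 11111111111111100000000000000000
Mask: 255.254.0.0


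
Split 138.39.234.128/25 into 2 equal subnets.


New prefix = 25 + 1 = 26
Each subnet has 64 addresses
  138.39.234.128/26
  138.39.234.192/26
Subnets: 138.39.234.128/26, 138.39.234.192/26


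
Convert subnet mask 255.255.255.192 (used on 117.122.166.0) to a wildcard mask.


Subnet mask: 255.255.255.192
Wildcard = 255.255.255.255 - subnet mask
255 - 255 = 0
255 - 255 = 0
255 - 255 = 0
255 - 192 = 63
Wildcard: 0.0.0.63


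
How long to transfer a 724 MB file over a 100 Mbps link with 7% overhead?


Effective throughput = 100 * (1 - 7/100) = 93 Mbps
File size in Mb = 724 * 8 = 5792 Mb
Time = 5792 / 93
Time = 62.2796 seconds


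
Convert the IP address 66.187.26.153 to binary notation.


66 = 01000010
187 = 10111011
26 = 00011010
153 = 10011001
Binary: 01000010.10111011.00011010.10011001


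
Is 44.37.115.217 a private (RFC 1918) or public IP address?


RFC 1918 private ranges:
  10.0.0.0/8 (10.0.0.0 - 10.255.255.255)
  172.16.0.0/12 (172.16.0.0 - 172.31.255.255)
  192.168.0.0/16 (192.168.0.0 - 192.168.255.255)
Public (not in any RFC 1918 range)


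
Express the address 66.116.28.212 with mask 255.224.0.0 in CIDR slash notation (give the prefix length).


Binary: 11111111.11100000.00000000.00000000
Count leading 1s
Prefix: /11


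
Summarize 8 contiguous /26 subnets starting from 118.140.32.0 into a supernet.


Original prefix: /26
Number of subnets: 8 = 2^3
New prefix = 26 - 3 = 23
Supernet: 118.140.32.0/23


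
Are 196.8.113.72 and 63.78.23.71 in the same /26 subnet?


Mask: 255.255.255.192
196.8.113.72 AND mask = 196.8.113.64
63.78.23.71 AND mask = 63.78.23.64
No, different subnets (196.8.113.64 vs 63.78.23.64)


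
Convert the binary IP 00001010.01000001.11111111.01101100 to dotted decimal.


00001010 = 10
01000001 = 65
11111111 = 255
01101100 = 108
IP: 10.65.255.108


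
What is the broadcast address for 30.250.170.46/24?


Network: 30.250.170.0/24
Host bits = 8
Set all host bits to 1:
Broadcast: 30.250.170.255


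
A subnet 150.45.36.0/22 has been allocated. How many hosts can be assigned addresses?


Host bits = 32 - 22 = 10
Total addresses = 2^10 = 1024
Usable = total - 2 (network and broadcast)
Usable hosts: 1022


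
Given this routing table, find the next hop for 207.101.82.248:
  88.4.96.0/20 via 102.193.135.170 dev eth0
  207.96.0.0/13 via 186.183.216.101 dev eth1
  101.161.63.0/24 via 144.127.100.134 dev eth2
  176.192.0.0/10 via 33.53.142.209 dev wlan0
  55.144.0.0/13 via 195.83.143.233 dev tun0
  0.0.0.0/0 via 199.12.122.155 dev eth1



Longest prefix match for 207.101.82.248:
  /20 88.4.96.0: no
  /13 207.96.0.0: MATCH
  /24 101.161.63.0: no
  /10 176.192.0.0: no
  /13 55.144.0.0: no
  /0 0.0.0.0: MATCH
Selected: next-hop 186.183.216.101 via eth1 (matched /13)


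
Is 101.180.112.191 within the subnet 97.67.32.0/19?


Subnet network: 97.67.32.0
Test IP AND mask: 101.180.96.0
No, 101.180.112.191 is not in 97.67.32.0/19


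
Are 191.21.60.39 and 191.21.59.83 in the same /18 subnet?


Mask: 255.255.192.0
191.21.60.39 AND mask = 191.21.0.0
191.21.59.83 AND mask = 191.21.0.0
Yes, same subnet (191.21.0.0)


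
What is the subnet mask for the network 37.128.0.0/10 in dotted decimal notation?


/10 means 10 network bits, 22 host bits
Binary: 11111111110000000000000000000000
Mask: 255.192.0.0


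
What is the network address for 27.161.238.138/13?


IP:   00011011.10100001.11101110.10001010
Mask: 11111111.11111000.00000000.00000000
AND operation:
Net:  00011011.10100000.00000000.00000000
Network: 27.160.0.0/13


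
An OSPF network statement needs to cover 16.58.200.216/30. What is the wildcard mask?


Subnet mask: 255.255.255.252
Wildcard = 255.255.255.255 - subnet mask
255 - 255 = 0
255 - 255 = 0
255 - 255 = 0
255 - 252 = 3
Wildcard: 0.0.0.3


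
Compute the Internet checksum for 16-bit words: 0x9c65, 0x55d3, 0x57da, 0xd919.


Sum all words (with carry folding):
+ 0x9c65 = 0x9c65
+ 0x55d3 = 0xf238
+ 0x57da = 0x4a13
+ 0xd919 = 0x232d
One's complement: ~0x232d
Checksum = 0xdcd2


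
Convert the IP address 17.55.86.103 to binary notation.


17 = 00010001
55 = 00110111
86 = 01010110
103 = 01100111
Binary: 00010001.00110111.01010110.01100111


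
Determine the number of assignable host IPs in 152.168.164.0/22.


Host bits = 32 - 22 = 10
Total addresses = 2^10 = 1024
Usable = total - 2 (network and broadcast)
Usable hosts: 1022


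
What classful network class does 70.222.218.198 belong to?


First octet: 70
Binary: 01000110
0xxxxxxx -> Class A (1-126)
Class A, default mask 255.0.0.0 (/8)


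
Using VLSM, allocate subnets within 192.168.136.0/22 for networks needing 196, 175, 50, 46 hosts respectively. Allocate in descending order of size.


196 hosts -> /24 (254 usable): 192.168.136.0/24
175 hosts -> /24 (254 usable): 192.168.137.0/24
50 hosts -> /26 (62 usable): 192.168.138.0/26
46 hosts -> /26 (62 usable): 192.168.138.64/26
Allocation: 192.168.136.0/24 (196 hosts, 254 usable); 192.168.137.0/24 (175 hosts, 254 usable); 192.168.138.0/26 (50 hosts, 62 usable); 192.168.138.64/26 (46 hosts, 62 usable)


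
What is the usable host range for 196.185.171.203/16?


Network: 196.185.0.0
Broadcast: 196.185.255.255
First usable = network + 1
Last usable = broadcast - 1
Range: 196.185.0.1 to 196.185.255.254


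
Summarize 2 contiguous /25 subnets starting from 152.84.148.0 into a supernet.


Original prefix: /25
Number of subnets: 2 = 2^1
New prefix = 25 - 1 = 24
Supernet: 152.84.148.0/24


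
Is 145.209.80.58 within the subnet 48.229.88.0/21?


Subnet network: 48.229.88.0
Test IP AND mask: 145.209.80.0
No, 145.209.80.58 is not in 48.229.88.0/21


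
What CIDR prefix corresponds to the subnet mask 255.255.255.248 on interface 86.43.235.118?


Binary: 11111111.11111111.11111111.11111000
Count leading 1s
Prefix: /29


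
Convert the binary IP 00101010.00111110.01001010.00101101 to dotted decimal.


00101010 = 42
00111110 = 62
01001010 = 74
00101101 = 45
IP: 42.62.74.45


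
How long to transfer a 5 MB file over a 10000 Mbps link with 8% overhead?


Effective throughput = 10000 * (1 - 8/100) = 9200 Mbps
File size in Mb = 5 * 8 = 40 Mb
Time = 40 / 9200
Time = 0.0043 seconds


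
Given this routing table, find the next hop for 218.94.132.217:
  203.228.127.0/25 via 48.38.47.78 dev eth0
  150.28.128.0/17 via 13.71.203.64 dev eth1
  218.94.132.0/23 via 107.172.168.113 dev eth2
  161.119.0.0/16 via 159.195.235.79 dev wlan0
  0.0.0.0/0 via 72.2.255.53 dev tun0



Longest prefix match for 218.94.132.217:
  /25 203.228.127.0: no
  /17 150.28.128.0: no
  /23 218.94.132.0: MATCH
  /16 161.119.0.0: no
  /0 0.0.0.0: MATCH
Selected: next-hop 107.172.168.113 via eth2 (matched /23)


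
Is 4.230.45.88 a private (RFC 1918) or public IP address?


RFC 1918 private ranges:
  10.0.0.0/8 (10.0.0.0 - 10.255.255.255)
  172.16.0.0/12 (172.16.0.0 - 172.31.255.255)
  192.168.0.0/16 (192.168.0.0 - 192.168.255.255)
Public (not in any RFC 1918 range)


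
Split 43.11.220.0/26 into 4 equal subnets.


New prefix = 26 + 2 = 28
Each subnet has 16 addresses
  43.11.220.0/28
  43.11.220.16/28
  43.11.220.32/28
  43.11.220.48/28
Subnets: 43.11.220.0/28, 43.11.220.16/28, 43.11.220.32/28, 43.11.220.48/28


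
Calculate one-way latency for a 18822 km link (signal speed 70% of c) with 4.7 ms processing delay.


Speed = 0.7 * 3e5 km/s = 210000 km/s
Propagation delay = 18822 / 210000 = 0.0896 s = 89.6286 ms
Processing delay = 4.7 ms
Total one-way latency = 94.3286 ms


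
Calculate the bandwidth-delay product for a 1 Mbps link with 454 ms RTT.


BDP = bandwidth * RTT
= 1 Mbps * 454 ms
= 1 * 1e6 * 454 / 1000 bits
= 454000 bits
= 56750 bytes
= 55.4199 KB
BDP = 454000 bits (56750 bytes)


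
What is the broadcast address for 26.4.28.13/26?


Network: 26.4.28.0/26
Host bits = 6
Set all host bits to 1:
Broadcast: 26.4.28.63


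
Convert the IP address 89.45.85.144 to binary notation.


89 = 01011001
45 = 00101101
85 = 01010101
144 = 10010000
Binary: 01011001.00101101.01010101.10010000


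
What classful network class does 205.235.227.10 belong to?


First octet: 205
Binary: 11001101
110xxxxx -> Class C (192-223)
Class C, default mask 255.255.255.0 (/24)


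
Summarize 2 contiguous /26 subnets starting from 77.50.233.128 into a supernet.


Original prefix: /26
Number of subnets: 2 = 2^1
New prefix = 26 - 1 = 25
Supernet: 77.50.233.128/25


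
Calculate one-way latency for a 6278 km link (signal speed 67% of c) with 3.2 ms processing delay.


Speed = 0.67 * 3e5 km/s = 201000 km/s
Propagation delay = 6278 / 201000 = 0.0312 s = 31.2338 ms
Processing delay = 3.2 ms
Total one-way latency = 34.4338 ms


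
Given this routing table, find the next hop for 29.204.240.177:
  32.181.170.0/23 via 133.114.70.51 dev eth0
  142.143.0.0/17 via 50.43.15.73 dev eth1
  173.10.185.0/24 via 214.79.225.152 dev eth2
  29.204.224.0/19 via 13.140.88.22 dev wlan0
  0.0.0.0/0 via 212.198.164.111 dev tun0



Longest prefix match for 29.204.240.177:
  /23 32.181.170.0: no
  /17 142.143.0.0: no
  /24 173.10.185.0: no
  /19 29.204.224.0: MATCH
  /0 0.0.0.0: MATCH
Selected: next-hop 13.140.88.22 via wlan0 (matched /19)


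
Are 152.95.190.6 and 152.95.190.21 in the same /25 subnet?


Mask: 255.255.255.128
152.95.190.6 AND mask = 152.95.190.0
152.95.190.21 AND mask = 152.95.190.0
Yes, same subnet (152.95.190.0)


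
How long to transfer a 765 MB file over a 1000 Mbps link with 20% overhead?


Effective throughput = 1000 * (1 - 20/100) = 800 Mbps
File size in Mb = 765 * 8 = 6120 Mb
Time = 6120 / 800
Time = 7.65 seconds


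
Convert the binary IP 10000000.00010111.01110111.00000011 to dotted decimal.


10000000 = 128
00010111 = 23
01110111 = 119
00000011 = 3
IP: 128.23.119.3


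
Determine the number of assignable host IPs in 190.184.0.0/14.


Host bits = 32 - 14 = 18
Total addresses = 2^18 = 262144
Usable = total - 2 (network and broadcast)
Usable hosts: 262142


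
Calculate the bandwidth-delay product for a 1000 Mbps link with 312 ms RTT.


BDP = bandwidth * RTT
= 1000 Mbps * 312 ms
= 1000 * 1e6 * 312 / 1000 bits
= 312000000 bits
= 39000000 bytes
= 38085.9375 KB
BDP = 312000000 bits (39000000 bytes)


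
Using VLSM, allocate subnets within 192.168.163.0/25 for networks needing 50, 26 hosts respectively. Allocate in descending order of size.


50 hosts -> /26 (62 usable): 192.168.163.0/26
26 hosts -> /27 (30 usable): 192.168.163.64/27
Allocation: 192.168.163.0/26 (50 hosts, 62 usable); 192.168.163.64/27 (26 hosts, 30 usable)


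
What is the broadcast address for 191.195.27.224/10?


Network: 191.192.0.0/10
Host bits = 22
Set all host bits to 1:
Broadcast: 191.255.255.255


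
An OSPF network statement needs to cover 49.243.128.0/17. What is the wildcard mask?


Subnet mask: 255.255.128.0
Wildcard = 255.255.255.255 - subnet mask
255 - 255 = 0
255 - 255 = 0
255 - 128 = 127
255 - 0 = 255
Wildcard: 0.0.127.255


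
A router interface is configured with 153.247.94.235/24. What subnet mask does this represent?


/24 means 24 network bits, 8 host bits
Binary: 11111111111111111111111100000000
Mask: 255.255.255.0


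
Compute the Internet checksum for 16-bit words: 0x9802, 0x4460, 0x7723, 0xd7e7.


Sum all words (with carry folding):
+ 0x9802 = 0x9802
+ 0x4460 = 0xdc62
+ 0x7723 = 0x5386
+ 0xd7e7 = 0x2b6e
One's complement: ~0x2b6e
Checksum = 0xd491


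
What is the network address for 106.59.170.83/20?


IP:   01101010.00111011.10101010.01010011
Mask: 11111111.11111111.11110000.00000000
AND operation:
Net:  01101010.00111011.10100000.00000000
Network: 106.59.160.0/20


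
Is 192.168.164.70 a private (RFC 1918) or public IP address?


RFC 1918 private ranges:
  10.0.0.0/8 (10.0.0.0 - 10.255.255.255)
  172.16.0.0/12 (172.16.0.0 - 172.31.255.255)
  192.168.0.0/16 (192.168.0.0 - 192.168.255.255)
Private (in 192.168.0.0/16)


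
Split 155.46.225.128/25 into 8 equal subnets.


New prefix = 25 + 3 = 28
Each subnet has 16 addresses
  155.46.225.128/28
  155.46.225.144/28
  155.46.225.160/28
  155.46.225.176/28
  155.46.225.192/28
  155.46.225.208/28
  155.46.225.224/28
  155.46.225.240/28
Subnets: 155.46.225.128/28, 155.46.225.144/28, 155.46.225.160/28, 155.46.225.176/28, 155.46.225.192/28, 155.46.225.208/28, 155.46.225.224/28, 155.46.225.240/28


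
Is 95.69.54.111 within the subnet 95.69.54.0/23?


Subnet network: 95.69.54.0
Test IP AND mask: 95.69.54.0
Yes, 95.69.54.111 is in 95.69.54.0/23


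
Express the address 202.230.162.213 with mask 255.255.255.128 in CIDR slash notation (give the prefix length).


Binary: 11111111.11111111.11111111.10000000
Count leading 1s
Prefix: /25


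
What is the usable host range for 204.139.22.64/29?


Network: 204.139.22.64
Broadcast: 204.139.22.71
First usable = network + 1
Last usable = broadcast - 1
Range: 204.139.22.65 to 204.139.22.70


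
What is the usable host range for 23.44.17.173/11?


Network: 23.32.0.0
Broadcast: 23.63.255.255
First usable = network + 1
Last usable = broadcast - 1
Range: 23.32.0.1 to 23.63.255.254


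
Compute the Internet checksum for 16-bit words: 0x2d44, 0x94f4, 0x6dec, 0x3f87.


Sum all words (with carry folding):
+ 0x2d44 = 0x2d44
+ 0x94f4 = 0xc238
+ 0x6dec = 0x3025
+ 0x3f87 = 0x6fac
One's complement: ~0x6fac
Checksum = 0x9053


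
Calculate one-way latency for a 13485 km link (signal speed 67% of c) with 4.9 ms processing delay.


Speed = 0.67 * 3e5 km/s = 201000 km/s
Propagation delay = 13485 / 201000 = 0.0671 s = 67.0896 ms
Processing delay = 4.9 ms
Total one-way latency = 71.9896 ms


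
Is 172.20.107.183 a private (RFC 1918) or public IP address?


RFC 1918 private ranges:
  10.0.0.0/8 (10.0.0.0 - 10.255.255.255)
  172.16.0.0/12 (172.16.0.0 - 172.31.255.255)
  192.168.0.0/16 (192.168.0.0 - 192.168.255.255)
Private (in 172.16.0.0/12)


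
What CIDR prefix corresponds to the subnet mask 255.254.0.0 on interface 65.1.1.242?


Binary: 11111111.11111110.00000000.00000000
Count leading 1s
Prefix: /15


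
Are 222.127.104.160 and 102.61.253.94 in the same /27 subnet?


Mask: 255.255.255.224
222.127.104.160 AND mask = 222.127.104.160
102.61.253.94 AND mask = 102.61.253.64
No, different subnets (222.127.104.160 vs 102.61.253.64)


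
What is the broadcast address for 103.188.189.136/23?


Network: 103.188.188.0/23
Host bits = 9
Set all host bits to 1:
Broadcast: 103.188.189.255


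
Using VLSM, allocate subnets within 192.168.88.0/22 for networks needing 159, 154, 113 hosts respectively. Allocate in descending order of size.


159 hosts -> /24 (254 usable): 192.168.88.0/24
154 hosts -> /24 (254 usable): 192.168.89.0/24
113 hosts -> /25 (126 usable): 192.168.90.0/25
Allocation: 192.168.88.0/24 (159 hosts, 254 usable); 192.168.89.0/24 (154 hosts, 254 usable); 192.168.90.0/25 (113 hosts, 126 usable)


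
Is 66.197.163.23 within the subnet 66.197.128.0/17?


Subnet network: 66.197.128.0
Test IP AND mask: 66.197.128.0
Yes, 66.197.163.23 is in 66.197.128.0/17


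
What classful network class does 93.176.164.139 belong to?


First octet: 93
Binary: 01011101
0xxxxxxx -> Class A (1-126)
Class A, default mask 255.0.0.0 (/8)


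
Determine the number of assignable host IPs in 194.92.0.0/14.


Host bits = 32 - 14 = 18
Total addresses = 2^18 = 262144
Usable = total - 2 (network and broadcast)
Usable hosts: 262142


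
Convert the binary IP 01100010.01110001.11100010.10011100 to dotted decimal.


01100010 = 98
01110001 = 113
11100010 = 226
10011100 = 156
IP: 98.113.226.156


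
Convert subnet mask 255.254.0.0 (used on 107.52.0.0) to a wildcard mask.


Subnet mask: 255.254.0.0
Wildcard = 255.255.255.255 - subnet mask
255 - 255 = 0
255 - 254 = 1
255 - 0 = 255
255 - 0 = 255
Wildcard: 0.1.255.255


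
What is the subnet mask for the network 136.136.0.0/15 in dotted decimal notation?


/15 means 15 network bits, 17 host bits
Binary: 11111111111111100000000000000000
Mask: 255.254.0.0


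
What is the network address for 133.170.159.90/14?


IP:   10000101.10101010.10011111.01011010
Mask: 11111111.11111100.00000000.00000000
AND operation:
Net:  10000101.10101000.00000000.00000000
Network: 133.168.0.0/14


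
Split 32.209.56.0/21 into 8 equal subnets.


New prefix = 21 + 3 = 24
Each subnet has 256 addresses
  32.209.56.0/24
  32.209.57.0/24
  32.209.58.0/24
  32.209.59.0/24
  32.209.60.0/24
  32.209.61.0/24
  32.209.62.0/24
  32.209.63.0/24
Subnets: 32.209.56.0/24, 32.209.57.0/24, 32.209.58.0/24, 32.209.59.0/24, 32.209.60.0/24, 32.209.61.0/24, 32.209.62.0/24, 32.209.63.0/24


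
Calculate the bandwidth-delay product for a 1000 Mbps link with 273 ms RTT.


BDP = bandwidth * RTT
= 1000 Mbps * 273 ms
= 1000 * 1e6 * 273 / 1000 bits
= 273000000 bits
= 34125000 bytes
= 33325.1953 KB
BDP = 273000000 bits (34125000 bytes)


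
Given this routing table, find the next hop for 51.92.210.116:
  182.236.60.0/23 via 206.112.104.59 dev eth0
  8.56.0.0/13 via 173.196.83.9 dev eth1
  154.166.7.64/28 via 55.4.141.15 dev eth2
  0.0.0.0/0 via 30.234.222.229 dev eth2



Longest prefix match for 51.92.210.116:
  /23 182.236.60.0: no
  /13 8.56.0.0: no
  /28 154.166.7.64: no
  /0 0.0.0.0: MATCH
Selected: next-hop 30.234.222.229 via eth2 (matched /0)


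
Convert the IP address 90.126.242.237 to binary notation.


90 = 01011010
126 = 01111110
242 = 11110010
237 = 11101101
Binary: 01011010.01111110.11110010.11101101


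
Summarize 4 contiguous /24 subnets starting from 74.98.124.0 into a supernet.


Original prefix: /24
Number of subnets: 4 = 2^2
New prefix = 24 - 2 = 22
Supernet: 74.98.124.0/22


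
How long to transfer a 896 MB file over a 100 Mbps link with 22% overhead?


Effective throughput = 100 * (1 - 22/100) = 78 Mbps
File size in Mb = 896 * 8 = 7168 Mb
Time = 7168 / 78
Time = 91.8974 seconds


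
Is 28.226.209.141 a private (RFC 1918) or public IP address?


RFC 1918 private ranges:
  10.0.0.0/8 (10.0.0.0 - 10.255.255.255)
  172.16.0.0/12 (172.16.0.0 - 172.31.255.255)
  192.168.0.0/16 (192.168.0.0 - 192.168.255.255)
Public (not in any RFC 1918 range)


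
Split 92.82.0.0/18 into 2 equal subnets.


New prefix = 18 + 1 = 19
Each subnet has 8192 addresses
  92.82.0.0/19
  92.82.32.0/19
Subnets: 92.82.0.0/19, 92.82.32.0/19


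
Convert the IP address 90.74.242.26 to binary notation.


90 = 01011010
74 = 01001010
242 = 11110010
26 = 00011010
Binary: 01011010.01001010.11110010.00011010


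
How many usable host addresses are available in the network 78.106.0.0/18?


Host bits = 32 - 18 = 14
Total addresses = 2^14 = 16384
Usable = total - 2 (network and broadcast)
Usable hosts: 16382


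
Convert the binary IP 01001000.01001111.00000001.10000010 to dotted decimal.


01001000 = 72
01001111 = 79
00000001 = 1
10000010 = 130
IP: 72.79.1.130


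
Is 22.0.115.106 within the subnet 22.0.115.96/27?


Subnet network: 22.0.115.96
Test IP AND mask: 22.0.115.96
Yes, 22.0.115.106 is in 22.0.115.96/27


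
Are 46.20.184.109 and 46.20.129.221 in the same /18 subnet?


Mask: 255.255.192.0
46.20.184.109 AND mask = 46.20.128.0
46.20.129.221 AND mask = 46.20.128.0
Yes, same subnet (46.20.128.0)


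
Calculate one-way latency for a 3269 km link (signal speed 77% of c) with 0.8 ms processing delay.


Speed = 0.77 * 3e5 km/s = 231000 km/s
Propagation delay = 3269 / 231000 = 0.0142 s = 14.1515 ms
Processing delay = 0.8 ms
Total one-way latency = 14.9515 ms


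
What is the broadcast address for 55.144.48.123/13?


Network: 55.144.0.0/13
Host bits = 19
Set all host bits to 1:
Broadcast: 55.151.255.255


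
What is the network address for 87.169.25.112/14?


IP:   01010111.10101001.00011001.01110000
Mask: 11111111.11111100.00000000.00000000
AND operation:
Net:  01010111.10101000.00000000.00000000
Network: 87.168.0.0/14


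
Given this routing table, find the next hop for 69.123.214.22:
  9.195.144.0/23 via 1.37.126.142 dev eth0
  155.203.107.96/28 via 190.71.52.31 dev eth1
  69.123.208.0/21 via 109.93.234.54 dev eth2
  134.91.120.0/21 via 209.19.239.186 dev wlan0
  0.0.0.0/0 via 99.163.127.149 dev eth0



Longest prefix match for 69.123.214.22:
  /23 9.195.144.0: no
  /28 155.203.107.96: no
  /21 69.123.208.0: MATCH
  /21 134.91.120.0: no
  /0 0.0.0.0: MATCH
Selected: next-hop 109.93.234.54 via eth2 (matched /21)


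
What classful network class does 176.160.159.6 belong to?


First octet: 176
Binary: 10110000
10xxxxxx -> Class B (128-191)
Class B, default mask 255.255.0.0 (/16)


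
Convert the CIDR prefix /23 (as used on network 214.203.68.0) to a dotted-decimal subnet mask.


/23 means 23 network bits, 9 host bits
Binary: 11111111111111111111111000000000
Mask: 255.255.254.0


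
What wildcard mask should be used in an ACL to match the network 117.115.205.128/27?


Subnet mask: 255.255.255.224
Wildcard = 255.255.255.255 - subnet mask
255 - 255 = 0
255 - 255 = 0
255 - 255 = 0
255 - 224 = 31
Wildcard: 0.0.0.31


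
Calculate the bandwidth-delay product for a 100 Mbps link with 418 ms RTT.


BDP = bandwidth * RTT
= 100 Mbps * 418 ms
= 100 * 1e6 * 418 / 1000 bits
= 41800000 bits
= 5225000 bytes
= 5102.5391 KB
BDP = 41800000 bits (5225000 bytes)


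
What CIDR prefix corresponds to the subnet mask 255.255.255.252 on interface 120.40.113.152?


Binary: 11111111.11111111.11111111.11111100
Count leading 1s
Prefix: /30


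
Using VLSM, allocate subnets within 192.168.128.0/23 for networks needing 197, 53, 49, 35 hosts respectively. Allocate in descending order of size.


197 hosts -> /24 (254 usable): 192.168.128.0/24
53 hosts -> /26 (62 usable): 192.168.129.0/26
49 hosts -> /26 (62 usable): 192.168.129.64/26
35 hosts -> /26 (62 usable): 192.168.129.128/26
Allocation: 192.168.128.0/24 (197 hosts, 254 usable); 192.168.129.0/26 (53 hosts, 62 usable); 192.168.129.64/26 (49 hosts, 62 usable); 192.168.129.128/26 (35 hosts, 62 usable)


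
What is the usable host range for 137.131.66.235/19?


Network: 137.131.64.0
Broadcast: 137.131.95.255
First usable = network + 1
Last usable = broadcast - 1
Range: 137.131.64.1 to 137.131.95.254


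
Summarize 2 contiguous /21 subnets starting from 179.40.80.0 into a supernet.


Original prefix: /21
Number of subnets: 2 = 2^1
New prefix = 21 - 1 = 20
Supernet: 179.40.80.0/20


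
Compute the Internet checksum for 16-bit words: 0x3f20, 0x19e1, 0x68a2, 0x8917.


Sum all words (with carry folding):
+ 0x3f20 = 0x3f20
+ 0x19e1 = 0x5901
+ 0x68a2 = 0xc1a3
+ 0x8917 = 0x4abb
One's complement: ~0x4abb
Checksum = 0xb544


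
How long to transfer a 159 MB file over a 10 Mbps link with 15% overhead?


Effective throughput = 10 * (1 - 15/100) = 8.5 Mbps
File size in Mb = 159 * 8 = 1272 Mb
Time = 1272 / 8.5
Time = 149.6471 seconds


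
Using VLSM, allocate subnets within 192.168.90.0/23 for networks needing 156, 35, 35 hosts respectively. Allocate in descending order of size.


156 hosts -> /24 (254 usable): 192.168.90.0/24
35 hosts -> /26 (62 usable): 192.168.91.0/26
35 hosts -> /26 (62 usable): 192.168.91.64/26
Allocation: 192.168.90.0/24 (156 hosts, 254 usable); 192.168.91.0/26 (35 hosts, 62 usable); 192.168.91.64/26 (35 hosts, 62 usable)


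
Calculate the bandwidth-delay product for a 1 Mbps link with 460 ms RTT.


BDP = bandwidth * RTT
= 1 Mbps * 460 ms
= 1 * 1e6 * 460 / 1000 bits
= 460000 bits
= 57500 bytes
= 56.1523 KB
BDP = 460000 bits (57500 bytes)


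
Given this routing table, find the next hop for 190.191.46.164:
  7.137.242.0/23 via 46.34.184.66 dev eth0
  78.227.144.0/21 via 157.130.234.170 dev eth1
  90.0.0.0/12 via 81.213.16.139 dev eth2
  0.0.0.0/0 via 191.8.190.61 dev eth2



Longest prefix match for 190.191.46.164:
  /23 7.137.242.0: no
  /21 78.227.144.0: no
  /12 90.0.0.0: no
  /0 0.0.0.0: MATCH
Selected: next-hop 191.8.190.61 via eth2 (matched /0)


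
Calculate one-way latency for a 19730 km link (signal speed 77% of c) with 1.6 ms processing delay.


Speed = 0.77 * 3e5 km/s = 231000 km/s
Propagation delay = 19730 / 231000 = 0.0854 s = 85.4113 ms
Processing delay = 1.6 ms
Total one-way latency = 87.0113 ms


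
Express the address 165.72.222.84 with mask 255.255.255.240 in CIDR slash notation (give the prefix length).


Binary: 11111111.11111111.11111111.11110000
Count leading 1s
Prefix: /28


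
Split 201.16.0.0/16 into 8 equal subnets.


New prefix = 16 + 3 = 19
Each subnet has 8192 addresses
  201.16.0.0/19
  201.16.32.0/19
  201.16.64.0/19
  201.16.96.0/19
  201.16.128.0/19
  201.16.160.0/19
  201.16.192.0/19
  201.16.224.0/19
Subnets: 201.16.0.0/19, 201.16.32.0/19, 201.16.64.0/19, 201.16.96.0/19, 201.16.128.0/19, 201.16.160.0/19, 201.16.192.0/19, 201.16.224.0/19


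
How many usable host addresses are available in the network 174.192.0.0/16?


Host bits = 32 - 16 = 16
Total addresses = 2^16 = 65536
Usable = total - 2 (network and broadcast)
Usable hosts: 65534


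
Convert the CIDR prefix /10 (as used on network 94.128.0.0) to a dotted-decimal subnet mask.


/10 means 10 network bits, 22 host bits
Binary: 11111111110000000000000000000000
Mask: 255.192.0.0


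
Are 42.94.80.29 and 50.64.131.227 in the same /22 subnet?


Mask: 255.255.252.0
42.94.80.29 AND mask = 42.94.80.0
50.64.131.227 AND mask = 50.64.128.0
No, different subnets (42.94.80.0 vs 50.64.128.0)


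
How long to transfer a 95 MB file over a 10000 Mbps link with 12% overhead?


Effective throughput = 10000 * (1 - 12/100) = 8800 Mbps
File size in Mb = 95 * 8 = 760 Mb
Time = 760 / 8800
Time = 0.0864 seconds


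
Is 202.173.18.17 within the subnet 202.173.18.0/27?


Subnet network: 202.173.18.0
Test IP AND mask: 202.173.18.0
Yes, 202.173.18.17 is in 202.173.18.0/27


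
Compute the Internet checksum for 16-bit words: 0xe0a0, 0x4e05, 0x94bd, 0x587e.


Sum all words (with carry folding):
+ 0xe0a0 = 0xe0a0
+ 0x4e05 = 0x2ea6
+ 0x94bd = 0xc363
+ 0x587e = 0x1be2
One's complement: ~0x1be2
Checksum = 0xe41d


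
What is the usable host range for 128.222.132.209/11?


Network: 128.192.0.0
Broadcast: 128.223.255.255
First usable = network + 1
Last usable = broadcast - 1
Range: 128.192.0.1 to 128.223.255.254


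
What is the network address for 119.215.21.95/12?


IP:   01110111.11010111.00010101.01011111
Mask: 11111111.11110000.00000000.00000000
AND operation:
Net:  01110111.11010000.00000000.00000000
Network: 119.208.0.0/12


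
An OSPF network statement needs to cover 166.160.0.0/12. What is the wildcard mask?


Subnet mask: 255.240.0.0
Wildcard = 255.255.255.255 - subnet mask
255 - 255 = 0
255 - 240 = 15
255 - 0 = 255
255 - 0 = 255
Wildcard: 0.15.255.255


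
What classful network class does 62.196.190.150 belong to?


First octet: 62
Binary: 00111110
0xxxxxxx -> Class A (1-126)
Class A, default mask 255.0.0.0 (/8)


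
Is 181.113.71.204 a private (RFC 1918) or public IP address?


RFC 1918 private ranges:
  10.0.0.0/8 (10.0.0.0 - 10.255.255.255)
  172.16.0.0/12 (172.16.0.0 - 172.31.255.255)
  192.168.0.0/16 (192.168.0.0 - 192.168.255.255)
Public (not in any RFC 1918 range)


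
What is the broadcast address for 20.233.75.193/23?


Network: 20.233.74.0/23
Host bits = 9
Set all host bits to 1:
Broadcast: 20.233.75.255


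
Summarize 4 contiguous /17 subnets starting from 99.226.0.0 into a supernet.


Original prefix: /17
Number of subnets: 4 = 2^2
New prefix = 17 - 2 = 15
Supernet: 99.226.0.0/15


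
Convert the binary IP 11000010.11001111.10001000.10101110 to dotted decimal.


11000010 = 194
11001111 = 207
10001000 = 136
10101110 = 174
IP: 194.207.136.174


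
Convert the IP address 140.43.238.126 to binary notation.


140 = 10001100
43 = 00101011
238 = 11101110
126 = 01111110
Binary: 10001100.00101011.11101110.01111110


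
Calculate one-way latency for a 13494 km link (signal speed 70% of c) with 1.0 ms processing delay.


Speed = 0.7 * 3e5 km/s = 210000 km/s
Propagation delay = 13494 / 210000 = 0.0643 s = 64.2571 ms
Processing delay = 1.0 ms
Total one-way latency = 65.2571 ms


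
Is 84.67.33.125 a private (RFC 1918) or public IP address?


RFC 1918 private ranges:
  10.0.0.0/8 (10.0.0.0 - 10.255.255.255)
  172.16.0.0/12 (172.16.0.0 - 172.31.255.255)
  192.168.0.0/16 (192.168.0.0 - 192.168.255.255)
Public (not in any RFC 1918 range)


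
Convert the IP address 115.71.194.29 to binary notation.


115 = 01110011
71 = 01000111
194 = 11000010
29 = 00011101
Binary: 01110011.01000111.11000010.00011101


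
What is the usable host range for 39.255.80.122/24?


Network: 39.255.80.0
Broadcast: 39.255.80.255
First usable = network + 1
Last usable = broadcast - 1
Range: 39.255.80.1 to 39.255.80.254


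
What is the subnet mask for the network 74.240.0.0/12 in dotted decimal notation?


/12 means 12 network bits, 20 host bits
Binary: 11111111111100000000000000000000
Mask: 255.240.0.0


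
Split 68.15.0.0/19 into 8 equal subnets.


New prefix = 19 + 3 = 22
Each subnet has 1024 addresses
  68.15.0.0/22
  68.15.4.0/22
  68.15.8.0/22
  68.15.12.0/22
  68.15.16.0/22
  68.15.20.0/22
  68.15.24.0/22
  68.15.28.0/22
Subnets: 68.15.0.0/22, 68.15.4.0/22, 68.15.8.0/22, 68.15.12.0/22, 68.15.16.0/22, 68.15.20.0/22, 68.15.24.0/22, 68.15.28.0/22


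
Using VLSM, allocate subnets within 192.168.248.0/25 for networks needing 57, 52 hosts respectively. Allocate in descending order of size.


57 hosts -> /26 (62 usable): 192.168.248.0/26
52 hosts -> /26 (62 usable): 192.168.248.64/26
Allocation: 192.168.248.0/26 (57 hosts, 62 usable); 192.168.248.64/26 (52 hosts, 62 usable)


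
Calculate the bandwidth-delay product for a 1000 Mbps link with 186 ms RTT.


BDP = bandwidth * RTT
= 1000 Mbps * 186 ms
= 1000 * 1e6 * 186 / 1000 bits
= 186000000 bits
= 23250000 bytes
= 22705.0781 KB
BDP = 186000000 bits (23250000 bytes)


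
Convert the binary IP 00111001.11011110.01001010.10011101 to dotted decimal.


00111001 = 57
11011110 = 222
01001010 = 74
10011101 = 157
IP: 57.222.74.157


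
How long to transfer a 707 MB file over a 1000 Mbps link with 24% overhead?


Effective throughput = 1000 * (1 - 24/100) = 760 Mbps
File size in Mb = 707 * 8 = 5656 Mb
Time = 5656 / 760
Time = 7.4421 seconds


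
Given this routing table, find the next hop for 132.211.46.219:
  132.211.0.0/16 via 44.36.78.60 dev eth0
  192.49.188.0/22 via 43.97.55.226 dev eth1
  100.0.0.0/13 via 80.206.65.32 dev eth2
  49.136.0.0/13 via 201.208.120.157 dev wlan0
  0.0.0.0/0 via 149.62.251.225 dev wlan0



Longest prefix match for 132.211.46.219:
  /16 132.211.0.0: MATCH
  /22 192.49.188.0: no
  /13 100.0.0.0: no
  /13 49.136.0.0: no
  /0 0.0.0.0: MATCH
Selected: next-hop 44.36.78.60 via eth0 (matched /16)


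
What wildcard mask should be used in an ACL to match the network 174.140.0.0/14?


Subnet mask: 255.252.0.0
Wildcard = 255.255.255.255 - subnet mask
255 - 255 = 0
255 - 252 = 3
255 - 0 = 255
255 - 0 = 255
Wildcard: 0.3.255.255


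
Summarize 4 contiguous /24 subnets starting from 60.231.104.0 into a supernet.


Original prefix: /24
Number of subnets: 4 = 2^2
New prefix = 24 - 2 = 22
Supernet: 60.231.104.0/22


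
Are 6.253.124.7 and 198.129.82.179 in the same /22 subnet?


Mask: 255.255.252.0
6.253.124.7 AND mask = 6.253.124.0
198.129.82.179 AND mask = 198.129.80.0
No, different subnets (6.253.124.0 vs 198.129.80.0)


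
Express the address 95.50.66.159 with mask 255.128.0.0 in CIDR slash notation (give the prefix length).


Binary: 11111111.10000000.00000000.00000000
Count leading 1s
Prefix: /9


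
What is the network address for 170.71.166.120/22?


IP:   10101010.01000111.10100110.01111000
Mask: 11111111.11111111.11111100.00000000
AND operation:
Net:  10101010.01000111.10100100.00000000
Network: 170.71.164.0/22


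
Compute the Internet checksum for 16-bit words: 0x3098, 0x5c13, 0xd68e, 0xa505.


Sum all words (with carry folding):
+ 0x3098 = 0x3098
+ 0x5c13 = 0x8cab
+ 0xd68e = 0x633a
+ 0xa505 = 0x0840
One's complement: ~0x0840
Checksum = 0xf7bf


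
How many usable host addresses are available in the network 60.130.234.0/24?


Host bits = 32 - 24 = 8
Total addresses = 2^8 = 256
Usable = total - 2 (network and broadcast)
Usable hosts: 254


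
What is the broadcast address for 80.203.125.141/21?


Network: 80.203.120.0/21
Host bits = 11
Set all host bits to 1:
Broadcast: 80.203.127.255


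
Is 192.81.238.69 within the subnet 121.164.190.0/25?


Subnet network: 121.164.190.0
Test IP AND mask: 192.81.238.0
No, 192.81.238.69 is not in 121.164.190.0/25


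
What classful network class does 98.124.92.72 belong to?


First octet: 98
Binary: 01100010
0xxxxxxx -> Class A (1-126)
Class A, default mask 255.0.0.0 (/8)


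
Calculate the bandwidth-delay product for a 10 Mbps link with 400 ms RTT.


BDP = bandwidth * RTT
= 10 Mbps * 400 ms
= 10 * 1e6 * 400 / 1000 bits
= 4000000 bits
= 500000 bytes
= 488.2812 KB
BDP = 4000000 bits (500000 bytes)


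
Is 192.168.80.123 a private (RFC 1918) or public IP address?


RFC 1918 private ranges:
  10.0.0.0/8 (10.0.0.0 - 10.255.255.255)
  172.16.0.0/12 (172.16.0.0 - 172.31.255.255)
  192.168.0.0/16 (192.168.0.0 - 192.168.255.255)
Private (in 192.168.0.0/16)


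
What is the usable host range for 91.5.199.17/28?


Network: 91.5.199.16
Broadcast: 91.5.199.31
First usable = network + 1
Last usable = broadcast - 1
Range: 91.5.199.17 to 91.5.199.30


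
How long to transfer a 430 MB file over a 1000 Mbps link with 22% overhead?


Effective throughput = 1000 * (1 - 22/100) = 780 Mbps
File size in Mb = 430 * 8 = 3440 Mb
Time = 3440 / 780
Time = 4.4103 seconds


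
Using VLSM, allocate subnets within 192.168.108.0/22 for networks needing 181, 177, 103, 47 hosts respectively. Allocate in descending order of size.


181 hosts -> /24 (254 usable): 192.168.108.0/24
177 hosts -> /24 (254 usable): 192.168.109.0/24
103 hosts -> /25 (126 usable): 192.168.110.0/25
47 hosts -> /26 (62 usable): 192.168.110.128/26
Allocation: 192.168.108.0/24 (181 hosts, 254 usable); 192.168.109.0/24 (177 hosts, 254 usable); 192.168.110.0/25 (103 hosts, 126 usable); 192.168.110.128/26 (47 hosts, 62 usable)


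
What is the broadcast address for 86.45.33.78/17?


Network: 86.45.0.0/17
Host bits = 15
Set all host bits to 1:
Broadcast: 86.45.127.255


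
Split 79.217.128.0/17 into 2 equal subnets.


New prefix = 17 + 1 = 18
Each subnet has 16384 addresses
  79.217.128.0/18
  79.217.192.0/18
Subnets: 79.217.128.0/18, 79.217.192.0/18


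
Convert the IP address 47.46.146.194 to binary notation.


47 = 00101111
46 = 00101110
146 = 10010010
194 = 11000010
Binary: 00101111.00101110.10010010.11000010


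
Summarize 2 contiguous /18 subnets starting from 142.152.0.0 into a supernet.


Original prefix: /18
Number of subnets: 2 = 2^1
New prefix = 18 - 1 = 17
Supernet: 142.152.0.0/17


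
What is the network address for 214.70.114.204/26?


IP:   11010110.01000110.01110010.11001100
Mask: 11111111.11111111.11111111.11000000
AND operation:
Net:  11010110.01000110.01110010.11000000
Network: 214.70.114.192/26


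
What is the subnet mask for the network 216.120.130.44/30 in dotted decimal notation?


/30 means 30 network bits, 2 host bits
Binary: 11111111111111111111111111111100
Mask: 255.255.255.252


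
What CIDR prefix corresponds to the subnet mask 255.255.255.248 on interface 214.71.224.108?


Binary: 11111111.11111111.11111111.11111000
Count leading 1s
Prefix: /29


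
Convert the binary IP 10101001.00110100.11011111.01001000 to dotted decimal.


10101001 = 169
00110100 = 52
11011111 = 223
01001000 = 72
IP: 169.52.223.72


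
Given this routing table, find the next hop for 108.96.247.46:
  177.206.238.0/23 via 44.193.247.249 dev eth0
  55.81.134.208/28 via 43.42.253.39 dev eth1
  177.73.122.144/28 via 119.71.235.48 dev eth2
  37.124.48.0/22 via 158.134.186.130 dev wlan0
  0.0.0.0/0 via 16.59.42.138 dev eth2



Longest prefix match for 108.96.247.46:
  /23 177.206.238.0: no
  /28 55.81.134.208: no
  /28 177.73.122.144: no
  /22 37.124.48.0: no
  /0 0.0.0.0: MATCH
Selected: next-hop 16.59.42.138 via eth2 (matched /0)


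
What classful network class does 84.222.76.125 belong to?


First octet: 84
Binary: 01010100
0xxxxxxx -> Class A (1-126)
Class A, default mask 255.0.0.0 (/8)


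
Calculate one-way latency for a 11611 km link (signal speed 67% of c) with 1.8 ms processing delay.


Speed = 0.67 * 3e5 km/s = 201000 km/s
Propagation delay = 11611 / 201000 = 0.0578 s = 57.7662 ms
Processing delay = 1.8 ms
Total one-way latency = 59.5662 ms


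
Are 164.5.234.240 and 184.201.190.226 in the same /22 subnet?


Mask: 255.255.252.0
164.5.234.240 AND mask = 164.5.232.0
184.201.190.226 AND mask = 184.201.188.0
No, different subnets (164.5.232.0 vs 184.201.188.0)


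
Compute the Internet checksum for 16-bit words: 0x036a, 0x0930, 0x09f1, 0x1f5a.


Sum all words (with carry folding):
+ 0x036a = 0x036a
+ 0x0930 = 0x0c9a
+ 0x09f1 = 0x168b
+ 0x1f5a = 0x35e5
One's complement: ~0x35e5
Checksum = 0xca1a


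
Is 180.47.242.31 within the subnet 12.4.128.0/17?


Subnet network: 12.4.128.0
Test IP AND mask: 180.47.128.0
No, 180.47.242.31 is not in 12.4.128.0/17


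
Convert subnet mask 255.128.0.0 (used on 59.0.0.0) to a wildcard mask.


Subnet mask: 255.128.0.0
Wildcard = 255.255.255.255 - subnet mask
255 - 255 = 0
255 - 128 = 127
255 - 0 = 255
255 - 0 = 255
Wildcard: 0.127.255.255


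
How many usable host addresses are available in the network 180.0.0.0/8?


Host bits = 32 - 8 = 24
Total addresses = 2^24 = 16777216
Usable = total - 2 (network and broadcast)
Usable hosts: 16777214


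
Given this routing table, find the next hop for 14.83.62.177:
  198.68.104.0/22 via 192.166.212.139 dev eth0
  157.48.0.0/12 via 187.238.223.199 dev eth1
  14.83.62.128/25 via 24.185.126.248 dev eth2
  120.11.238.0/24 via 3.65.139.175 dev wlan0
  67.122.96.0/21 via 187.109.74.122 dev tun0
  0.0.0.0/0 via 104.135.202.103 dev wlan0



Longest prefix match for 14.83.62.177:
  /22 198.68.104.0: no
  /12 157.48.0.0: no
  /25 14.83.62.128: MATCH
  /24 120.11.238.0: no
  /21 67.122.96.0: no
  /0 0.0.0.0: MATCH
Selected: next-hop 24.185.126.248 via eth2 (matched /25)


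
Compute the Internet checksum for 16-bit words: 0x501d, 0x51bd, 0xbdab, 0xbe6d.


Sum all words (with carry folding):
+ 0x501d = 0x501d
+ 0x51bd = 0xa1da
+ 0xbdab = 0x5f86
+ 0xbe6d = 0x1df4
One's complement: ~0x1df4
Checksum = 0xe20b


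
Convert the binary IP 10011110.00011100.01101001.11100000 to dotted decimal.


10011110 = 158
00011100 = 28
01101001 = 105
11100000 = 224
IP: 158.28.105.224


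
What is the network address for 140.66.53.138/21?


IP:   10001100.01000010.00110101.10001010
Mask: 11111111.11111111.11111000.00000000
AND operation:
Net:  10001100.01000010.00110000.00000000
Network: 140.66.48.0/21


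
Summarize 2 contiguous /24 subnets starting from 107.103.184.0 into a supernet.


Original prefix: /24
Number of subnets: 2 = 2^1
New prefix = 24 - 1 = 23
Supernet: 107.103.184.0/23


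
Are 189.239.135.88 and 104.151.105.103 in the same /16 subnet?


Mask: 255.255.0.0
189.239.135.88 AND mask = 189.239.0.0
104.151.105.103 AND mask = 104.151.0.0
No, different subnets (189.239.0.0 vs 104.151.0.0)


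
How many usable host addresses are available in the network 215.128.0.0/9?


Host bits = 32 - 9 = 23
Total addresses = 2^23 = 8388608
Usable = total - 2 (network and broadcast)
Usable hosts: 8388606


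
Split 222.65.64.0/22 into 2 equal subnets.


New prefix = 22 + 1 = 23
Each subnet has 512 addresses
  222.65.64.0/23
  222.65.66.0/23
Subnets: 222.65.64.0/23, 222.65.66.0/23
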